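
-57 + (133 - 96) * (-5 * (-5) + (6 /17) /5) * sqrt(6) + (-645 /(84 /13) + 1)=2116.35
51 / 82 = 0.62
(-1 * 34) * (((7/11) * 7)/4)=-833/22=-37.86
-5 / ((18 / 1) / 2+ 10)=-5 / 19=-0.26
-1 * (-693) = 693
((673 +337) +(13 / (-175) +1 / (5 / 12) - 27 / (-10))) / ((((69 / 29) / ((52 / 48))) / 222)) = 4955507791 / 48300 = 102598.50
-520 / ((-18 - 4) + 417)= -104 / 79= -1.32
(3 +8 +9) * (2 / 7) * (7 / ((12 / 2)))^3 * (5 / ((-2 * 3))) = -1225 / 162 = -7.56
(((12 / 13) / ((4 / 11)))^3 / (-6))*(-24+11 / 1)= 35.44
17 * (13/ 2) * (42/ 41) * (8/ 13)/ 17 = 168/ 41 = 4.10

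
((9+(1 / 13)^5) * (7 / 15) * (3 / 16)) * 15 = 35087199 / 2970344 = 11.81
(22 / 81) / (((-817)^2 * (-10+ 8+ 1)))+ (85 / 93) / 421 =1531600133 / 705623314059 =0.00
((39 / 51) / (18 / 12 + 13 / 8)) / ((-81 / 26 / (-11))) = 29744 / 34425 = 0.86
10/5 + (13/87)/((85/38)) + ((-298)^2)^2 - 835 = 58318076166779/7395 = 7886149583.07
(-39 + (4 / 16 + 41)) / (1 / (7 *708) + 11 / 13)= 144963 / 54529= 2.66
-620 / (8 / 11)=-1705 / 2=-852.50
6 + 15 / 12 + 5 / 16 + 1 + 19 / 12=487 / 48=10.15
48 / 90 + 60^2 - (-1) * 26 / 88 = 2376547 / 660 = 3600.83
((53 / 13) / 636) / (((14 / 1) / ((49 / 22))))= 7 / 6864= 0.00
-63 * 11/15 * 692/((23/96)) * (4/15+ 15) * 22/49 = -3681528576/4025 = -914665.48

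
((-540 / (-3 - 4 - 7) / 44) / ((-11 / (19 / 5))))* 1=-513 / 1694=-0.30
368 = 368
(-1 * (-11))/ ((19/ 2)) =22/ 19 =1.16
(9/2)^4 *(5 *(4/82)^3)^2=656100/4750104241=0.00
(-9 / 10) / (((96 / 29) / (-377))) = 32799 / 320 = 102.50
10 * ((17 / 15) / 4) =17 / 6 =2.83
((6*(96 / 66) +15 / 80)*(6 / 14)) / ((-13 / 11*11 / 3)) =-14121 / 16016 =-0.88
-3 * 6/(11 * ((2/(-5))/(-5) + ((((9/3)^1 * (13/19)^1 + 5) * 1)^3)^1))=-1543275/330914749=-0.00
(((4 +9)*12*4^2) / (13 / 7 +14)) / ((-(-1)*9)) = 5824 / 333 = 17.49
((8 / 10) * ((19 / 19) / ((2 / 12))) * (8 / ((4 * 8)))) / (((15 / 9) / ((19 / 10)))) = 1.37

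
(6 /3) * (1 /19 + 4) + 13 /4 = 863 /76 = 11.36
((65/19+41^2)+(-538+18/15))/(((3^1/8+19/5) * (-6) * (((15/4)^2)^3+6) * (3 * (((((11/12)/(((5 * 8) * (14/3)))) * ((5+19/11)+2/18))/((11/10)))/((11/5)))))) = -6916356964352/17515166419515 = -0.39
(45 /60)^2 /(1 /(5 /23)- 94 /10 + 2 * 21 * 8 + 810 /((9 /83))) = 5 /69344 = 0.00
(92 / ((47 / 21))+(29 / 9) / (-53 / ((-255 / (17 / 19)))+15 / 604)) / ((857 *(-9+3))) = -144264196 / 13154436657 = -0.01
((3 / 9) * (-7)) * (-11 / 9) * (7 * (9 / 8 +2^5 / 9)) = 181643 / 1944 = 93.44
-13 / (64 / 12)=-39 / 16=-2.44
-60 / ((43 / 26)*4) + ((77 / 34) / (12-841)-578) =-711530695 / 1211998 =-587.07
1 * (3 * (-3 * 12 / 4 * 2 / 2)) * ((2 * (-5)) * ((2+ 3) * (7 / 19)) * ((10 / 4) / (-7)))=-3375 / 19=-177.63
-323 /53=-6.09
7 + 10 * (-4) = -33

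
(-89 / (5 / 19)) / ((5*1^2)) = -1691 / 25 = -67.64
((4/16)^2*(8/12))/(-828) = -1/19872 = -0.00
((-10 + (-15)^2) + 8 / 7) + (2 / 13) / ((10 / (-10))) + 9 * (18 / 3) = 24569 / 91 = 269.99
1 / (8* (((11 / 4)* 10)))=1 / 220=0.00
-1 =-1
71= 71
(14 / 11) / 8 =7 / 44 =0.16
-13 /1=-13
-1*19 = -19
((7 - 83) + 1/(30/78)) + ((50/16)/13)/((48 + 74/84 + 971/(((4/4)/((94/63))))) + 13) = -726507221/9897940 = -73.40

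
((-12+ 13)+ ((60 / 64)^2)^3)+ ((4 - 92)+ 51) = -592589151 / 16777216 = -35.32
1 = 1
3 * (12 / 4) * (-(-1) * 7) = 63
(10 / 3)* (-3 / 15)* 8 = -16 / 3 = -5.33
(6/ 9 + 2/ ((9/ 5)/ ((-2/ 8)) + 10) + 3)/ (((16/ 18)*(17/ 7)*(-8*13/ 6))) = -207/ 1768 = -0.12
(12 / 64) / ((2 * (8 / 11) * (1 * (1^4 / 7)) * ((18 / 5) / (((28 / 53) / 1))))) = 2695 / 20352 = 0.13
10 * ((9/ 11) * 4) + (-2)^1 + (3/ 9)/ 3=3053/ 99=30.84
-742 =-742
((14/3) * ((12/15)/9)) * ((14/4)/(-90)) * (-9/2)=0.07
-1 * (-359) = 359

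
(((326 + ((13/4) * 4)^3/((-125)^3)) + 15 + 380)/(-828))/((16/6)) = -44006279/134765625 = -0.33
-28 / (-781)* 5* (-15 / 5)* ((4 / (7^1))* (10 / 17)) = -2400 / 13277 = -0.18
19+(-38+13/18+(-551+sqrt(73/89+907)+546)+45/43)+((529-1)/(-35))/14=-4420051/189630+2 * sqrt(1797711)/89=6.82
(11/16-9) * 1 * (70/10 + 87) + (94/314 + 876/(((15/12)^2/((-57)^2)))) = 57171182129/31400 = 1820738.28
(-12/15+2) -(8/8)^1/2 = 7/10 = 0.70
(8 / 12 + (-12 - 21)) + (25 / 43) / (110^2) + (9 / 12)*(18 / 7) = -13288441 / 437052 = -30.40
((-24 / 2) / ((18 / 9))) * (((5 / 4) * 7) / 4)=-105 / 8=-13.12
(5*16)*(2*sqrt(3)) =277.13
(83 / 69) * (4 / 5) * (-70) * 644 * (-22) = 2863168 / 3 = 954389.33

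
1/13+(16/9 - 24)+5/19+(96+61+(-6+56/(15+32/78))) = 177359461/1336023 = 132.75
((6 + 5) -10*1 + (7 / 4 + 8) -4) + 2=35 / 4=8.75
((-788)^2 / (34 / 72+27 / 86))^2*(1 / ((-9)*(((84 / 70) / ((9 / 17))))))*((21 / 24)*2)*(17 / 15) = -89828123256958464 / 1481089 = -60650050913.19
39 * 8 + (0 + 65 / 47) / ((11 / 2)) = 161434 / 517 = 312.25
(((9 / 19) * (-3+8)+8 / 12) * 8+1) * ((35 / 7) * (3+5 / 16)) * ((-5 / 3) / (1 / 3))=-1909325 / 912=-2093.56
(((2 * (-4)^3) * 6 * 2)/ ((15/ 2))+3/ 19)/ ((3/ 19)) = -19441/ 15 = -1296.07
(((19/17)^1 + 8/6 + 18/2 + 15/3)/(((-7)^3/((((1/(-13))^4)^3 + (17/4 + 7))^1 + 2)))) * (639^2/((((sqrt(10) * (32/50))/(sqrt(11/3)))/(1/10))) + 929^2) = -298035660556331879778101/543404537396746844 - 47002100307332633282727 * sqrt(330)/34777890393391798016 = -573011.12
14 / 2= 7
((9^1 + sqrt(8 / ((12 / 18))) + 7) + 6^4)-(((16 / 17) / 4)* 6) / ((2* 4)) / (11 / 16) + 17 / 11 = 2* sqrt(3) + 245585 / 187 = 1316.75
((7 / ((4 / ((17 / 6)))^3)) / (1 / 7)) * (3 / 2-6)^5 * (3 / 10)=-1579475457 / 163840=-9640.35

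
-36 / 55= -0.65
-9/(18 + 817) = -9/835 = -0.01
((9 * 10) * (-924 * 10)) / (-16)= 51975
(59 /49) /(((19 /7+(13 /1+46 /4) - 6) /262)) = 30916 /2079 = 14.87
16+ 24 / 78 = 212 / 13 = 16.31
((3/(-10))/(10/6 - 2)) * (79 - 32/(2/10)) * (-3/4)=2187/40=54.68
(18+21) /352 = 39 /352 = 0.11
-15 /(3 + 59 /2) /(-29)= 6 /377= 0.02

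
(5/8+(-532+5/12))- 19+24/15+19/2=-64663/120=-538.86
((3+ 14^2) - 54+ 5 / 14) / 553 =0.26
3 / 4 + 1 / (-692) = 259 / 346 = 0.75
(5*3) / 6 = 5 / 2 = 2.50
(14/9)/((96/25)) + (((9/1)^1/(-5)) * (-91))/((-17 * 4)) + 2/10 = -66233/36720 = -1.80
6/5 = 1.20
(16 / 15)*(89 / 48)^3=704969 / 103680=6.80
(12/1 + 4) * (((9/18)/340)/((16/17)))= 1/40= 0.02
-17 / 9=-1.89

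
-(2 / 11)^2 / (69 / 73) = -292 / 8349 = -0.03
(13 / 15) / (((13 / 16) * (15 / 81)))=5.76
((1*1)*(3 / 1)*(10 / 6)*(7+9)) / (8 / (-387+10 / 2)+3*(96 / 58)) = 110780 / 6847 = 16.18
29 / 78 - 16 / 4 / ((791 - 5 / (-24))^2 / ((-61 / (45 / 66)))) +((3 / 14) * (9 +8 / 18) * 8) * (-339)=-5402523831048809 / 984389190330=-5488.20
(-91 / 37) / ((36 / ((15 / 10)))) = -91 / 888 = -0.10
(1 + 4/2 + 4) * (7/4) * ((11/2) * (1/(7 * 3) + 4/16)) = 1925/96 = 20.05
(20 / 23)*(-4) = -80 / 23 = -3.48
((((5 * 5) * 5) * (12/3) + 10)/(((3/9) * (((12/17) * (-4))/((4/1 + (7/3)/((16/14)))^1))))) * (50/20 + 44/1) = -19485825/128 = -152233.01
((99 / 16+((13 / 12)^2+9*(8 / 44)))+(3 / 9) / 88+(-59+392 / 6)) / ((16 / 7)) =85015 / 12672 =6.71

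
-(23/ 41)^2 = -529/ 1681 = -0.31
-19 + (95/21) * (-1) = -494/21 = -23.52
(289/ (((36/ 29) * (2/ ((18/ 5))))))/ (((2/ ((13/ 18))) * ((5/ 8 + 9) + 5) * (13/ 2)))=8381/ 5265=1.59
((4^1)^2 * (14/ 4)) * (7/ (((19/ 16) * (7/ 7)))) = 330.11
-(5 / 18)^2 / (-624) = 25 / 202176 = 0.00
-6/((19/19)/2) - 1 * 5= -17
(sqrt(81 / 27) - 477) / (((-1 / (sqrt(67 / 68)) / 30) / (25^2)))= 9375 * sqrt(1139) * (477 - sqrt(3)) / 17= 8845507.29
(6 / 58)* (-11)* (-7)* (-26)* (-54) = 324324 / 29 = 11183.59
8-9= -1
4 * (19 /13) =76 /13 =5.85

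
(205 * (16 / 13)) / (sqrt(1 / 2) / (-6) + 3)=19680 * sqrt(2) / 8411 + 708480 / 8411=87.54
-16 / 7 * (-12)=192 / 7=27.43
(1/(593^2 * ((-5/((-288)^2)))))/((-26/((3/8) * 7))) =108864/22857185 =0.00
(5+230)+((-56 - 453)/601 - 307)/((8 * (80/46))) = 5117479/24040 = 212.87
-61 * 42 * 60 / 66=-2329.09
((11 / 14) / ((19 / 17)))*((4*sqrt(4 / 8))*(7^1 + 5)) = 2244*sqrt(2) / 133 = 23.86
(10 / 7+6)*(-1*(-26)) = 1352 / 7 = 193.14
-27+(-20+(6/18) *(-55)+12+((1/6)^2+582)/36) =-48167/1296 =-37.17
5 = 5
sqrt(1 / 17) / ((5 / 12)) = 12 * sqrt(17) / 85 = 0.58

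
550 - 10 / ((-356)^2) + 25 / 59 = 550.42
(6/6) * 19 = 19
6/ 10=0.60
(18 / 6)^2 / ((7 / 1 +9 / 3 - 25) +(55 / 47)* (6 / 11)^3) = -17061 / 28075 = -0.61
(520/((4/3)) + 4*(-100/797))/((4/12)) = 1168.49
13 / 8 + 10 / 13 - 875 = -90751 / 104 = -872.61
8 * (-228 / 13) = -1824 / 13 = -140.31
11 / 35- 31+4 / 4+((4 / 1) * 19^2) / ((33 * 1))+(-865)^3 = -647214610.93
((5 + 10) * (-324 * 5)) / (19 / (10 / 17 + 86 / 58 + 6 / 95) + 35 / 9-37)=21859721100 / 21777209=1003.79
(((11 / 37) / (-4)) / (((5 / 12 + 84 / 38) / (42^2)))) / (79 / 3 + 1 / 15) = -41895 / 22163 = -1.89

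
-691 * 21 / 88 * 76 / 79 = -275709 / 1738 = -158.64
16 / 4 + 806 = 810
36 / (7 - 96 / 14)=252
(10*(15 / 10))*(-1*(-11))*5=825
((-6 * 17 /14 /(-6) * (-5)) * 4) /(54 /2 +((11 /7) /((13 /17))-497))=2210 /42583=0.05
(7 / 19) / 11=7 / 209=0.03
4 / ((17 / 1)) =4 / 17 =0.24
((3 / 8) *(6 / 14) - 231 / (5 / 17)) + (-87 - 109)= -274747 / 280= -981.24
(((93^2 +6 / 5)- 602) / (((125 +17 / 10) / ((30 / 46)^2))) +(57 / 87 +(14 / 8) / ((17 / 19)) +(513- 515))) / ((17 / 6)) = 109552518645 / 11234613166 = 9.75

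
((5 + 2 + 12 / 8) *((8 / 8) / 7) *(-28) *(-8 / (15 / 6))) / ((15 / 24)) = 4352 / 25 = 174.08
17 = 17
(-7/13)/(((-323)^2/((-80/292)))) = 140/99008221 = 0.00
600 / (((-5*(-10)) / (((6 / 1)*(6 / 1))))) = 432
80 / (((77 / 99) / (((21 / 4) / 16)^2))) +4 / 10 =14687 / 1280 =11.47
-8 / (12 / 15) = -10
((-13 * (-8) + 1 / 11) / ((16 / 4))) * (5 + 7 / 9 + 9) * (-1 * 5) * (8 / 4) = -761425 / 198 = -3845.58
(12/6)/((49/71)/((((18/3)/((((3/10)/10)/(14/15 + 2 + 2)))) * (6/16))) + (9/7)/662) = 30433795/57937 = 525.29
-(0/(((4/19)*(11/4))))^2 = 0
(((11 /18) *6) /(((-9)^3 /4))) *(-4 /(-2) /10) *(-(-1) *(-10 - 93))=4532 /10935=0.41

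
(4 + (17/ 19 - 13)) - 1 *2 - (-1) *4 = -116/ 19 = -6.11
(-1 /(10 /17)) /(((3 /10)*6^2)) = -17 /108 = -0.16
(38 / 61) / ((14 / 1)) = 19 / 427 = 0.04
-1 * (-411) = 411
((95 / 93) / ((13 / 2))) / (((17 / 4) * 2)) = 380 / 20553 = 0.02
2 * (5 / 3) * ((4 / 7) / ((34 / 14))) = 40 / 51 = 0.78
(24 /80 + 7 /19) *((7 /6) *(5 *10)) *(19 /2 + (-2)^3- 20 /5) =-22225 /228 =-97.48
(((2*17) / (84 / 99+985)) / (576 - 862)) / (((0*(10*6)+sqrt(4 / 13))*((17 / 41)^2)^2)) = -8477283*sqrt(13) / 4155700354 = -0.01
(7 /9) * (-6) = -14 /3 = -4.67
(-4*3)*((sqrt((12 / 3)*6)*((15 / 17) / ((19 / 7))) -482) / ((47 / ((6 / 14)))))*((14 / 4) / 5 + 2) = 234252 / 1645 -2916*sqrt(6) / 15181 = 141.93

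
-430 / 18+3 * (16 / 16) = -188 / 9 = -20.89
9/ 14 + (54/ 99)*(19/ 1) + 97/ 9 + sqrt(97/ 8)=sqrt(194)/ 4 + 30193/ 1386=25.27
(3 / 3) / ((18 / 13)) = 13 / 18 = 0.72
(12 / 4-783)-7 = -787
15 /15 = 1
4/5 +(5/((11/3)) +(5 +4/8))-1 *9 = -147/110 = -1.34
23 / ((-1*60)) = -23 / 60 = -0.38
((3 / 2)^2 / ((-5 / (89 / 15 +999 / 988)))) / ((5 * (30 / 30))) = -0.63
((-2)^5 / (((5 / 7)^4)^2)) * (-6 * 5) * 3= 3320525376 / 78125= 42502.72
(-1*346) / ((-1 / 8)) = 2768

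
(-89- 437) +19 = -507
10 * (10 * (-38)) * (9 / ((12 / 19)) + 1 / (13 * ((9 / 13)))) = -491150 / 9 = -54572.22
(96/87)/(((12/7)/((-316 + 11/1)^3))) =-1588867000/87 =-18262839.08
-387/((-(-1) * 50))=-387/50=-7.74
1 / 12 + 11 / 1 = 133 / 12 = 11.08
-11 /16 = -0.69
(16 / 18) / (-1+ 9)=1 / 9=0.11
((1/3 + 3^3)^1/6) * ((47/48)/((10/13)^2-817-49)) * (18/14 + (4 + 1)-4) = -325663/27642006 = -0.01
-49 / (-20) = 49 / 20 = 2.45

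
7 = 7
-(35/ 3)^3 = -42875/ 27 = -1587.96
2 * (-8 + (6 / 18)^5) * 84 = -1343.31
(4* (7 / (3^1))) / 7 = 4 / 3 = 1.33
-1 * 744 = -744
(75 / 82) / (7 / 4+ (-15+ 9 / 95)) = -14250 / 204959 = -0.07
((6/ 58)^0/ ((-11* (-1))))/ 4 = 1/ 44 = 0.02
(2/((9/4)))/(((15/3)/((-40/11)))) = -64/99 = -0.65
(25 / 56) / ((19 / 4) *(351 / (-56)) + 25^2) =100 / 133331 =0.00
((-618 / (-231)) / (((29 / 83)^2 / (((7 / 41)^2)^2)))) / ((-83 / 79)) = -463304506 / 26141115011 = -0.02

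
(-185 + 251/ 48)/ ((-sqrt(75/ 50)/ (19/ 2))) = 163951* sqrt(6)/ 288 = 1394.43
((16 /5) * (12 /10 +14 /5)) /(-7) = -64 /35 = -1.83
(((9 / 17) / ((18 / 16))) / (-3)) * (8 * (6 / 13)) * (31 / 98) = -1984 / 10829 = -0.18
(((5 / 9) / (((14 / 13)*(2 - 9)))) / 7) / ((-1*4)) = 65 / 24696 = 0.00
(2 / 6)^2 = 1 / 9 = 0.11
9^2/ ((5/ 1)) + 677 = 3466/ 5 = 693.20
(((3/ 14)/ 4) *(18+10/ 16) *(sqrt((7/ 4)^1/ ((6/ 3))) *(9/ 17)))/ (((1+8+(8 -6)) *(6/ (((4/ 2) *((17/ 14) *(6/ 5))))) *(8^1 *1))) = 4023 *sqrt(14)/ 5519360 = 0.00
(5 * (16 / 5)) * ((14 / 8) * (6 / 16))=21 / 2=10.50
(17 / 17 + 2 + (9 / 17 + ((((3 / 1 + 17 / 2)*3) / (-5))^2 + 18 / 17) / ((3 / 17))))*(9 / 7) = 4273587 / 11900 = 359.12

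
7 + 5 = 12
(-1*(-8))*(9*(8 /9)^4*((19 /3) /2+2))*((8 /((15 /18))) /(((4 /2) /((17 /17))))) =4063232 /3645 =1114.74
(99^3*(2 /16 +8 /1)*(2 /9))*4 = 7007715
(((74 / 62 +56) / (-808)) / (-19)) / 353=1773 / 167996936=0.00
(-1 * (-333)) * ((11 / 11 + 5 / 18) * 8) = 3404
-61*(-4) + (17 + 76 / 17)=4513 / 17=265.47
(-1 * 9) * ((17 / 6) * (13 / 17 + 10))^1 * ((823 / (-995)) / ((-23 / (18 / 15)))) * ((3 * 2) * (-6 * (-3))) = -146391948 / 114425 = -1279.37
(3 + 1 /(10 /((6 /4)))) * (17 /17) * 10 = 63 /2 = 31.50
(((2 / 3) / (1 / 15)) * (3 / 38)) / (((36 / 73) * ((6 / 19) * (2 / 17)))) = 6205 / 144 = 43.09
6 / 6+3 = 4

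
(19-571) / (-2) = 276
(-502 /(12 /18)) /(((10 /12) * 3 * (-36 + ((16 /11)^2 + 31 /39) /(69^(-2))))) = -789646 /36234695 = -0.02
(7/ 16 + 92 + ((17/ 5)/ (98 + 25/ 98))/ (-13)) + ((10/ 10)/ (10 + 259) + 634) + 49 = 2088883391151/ 2693809040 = 775.44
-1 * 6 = -6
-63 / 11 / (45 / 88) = -56 / 5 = -11.20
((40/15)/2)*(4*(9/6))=8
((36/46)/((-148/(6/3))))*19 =-171/851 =-0.20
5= 5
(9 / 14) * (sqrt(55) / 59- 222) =-999 / 7+ 9 * sqrt(55) / 826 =-142.63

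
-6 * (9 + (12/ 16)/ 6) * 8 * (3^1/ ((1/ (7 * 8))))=-73584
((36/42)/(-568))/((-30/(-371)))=-53/2840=-0.02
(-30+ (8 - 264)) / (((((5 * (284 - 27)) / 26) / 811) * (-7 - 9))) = 1507649 / 5140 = 293.32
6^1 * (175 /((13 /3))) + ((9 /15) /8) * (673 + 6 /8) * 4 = 46221 /104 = 444.43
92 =92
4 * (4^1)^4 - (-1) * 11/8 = 8203/8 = 1025.38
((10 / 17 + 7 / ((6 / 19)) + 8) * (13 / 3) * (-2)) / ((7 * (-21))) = 40781 / 22491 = 1.81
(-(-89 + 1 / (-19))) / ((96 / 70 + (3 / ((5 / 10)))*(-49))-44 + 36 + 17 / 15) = -177660 / 597493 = -0.30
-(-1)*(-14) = -14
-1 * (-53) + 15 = 68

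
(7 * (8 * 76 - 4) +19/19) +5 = 4234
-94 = -94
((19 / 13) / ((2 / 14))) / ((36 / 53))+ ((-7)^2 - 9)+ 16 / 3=28265 / 468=60.40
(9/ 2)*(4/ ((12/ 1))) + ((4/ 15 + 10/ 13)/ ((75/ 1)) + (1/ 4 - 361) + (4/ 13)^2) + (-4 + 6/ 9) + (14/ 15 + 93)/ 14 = -1893916697/ 5323500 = -355.77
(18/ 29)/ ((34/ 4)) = 36/ 493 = 0.07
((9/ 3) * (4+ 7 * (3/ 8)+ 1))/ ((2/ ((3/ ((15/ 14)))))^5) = 123.03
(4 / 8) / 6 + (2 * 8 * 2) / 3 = 43 / 4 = 10.75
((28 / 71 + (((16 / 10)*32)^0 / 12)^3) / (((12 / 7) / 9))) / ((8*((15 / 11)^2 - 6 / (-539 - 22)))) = 0.14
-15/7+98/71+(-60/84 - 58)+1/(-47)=-1389817/23359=-59.50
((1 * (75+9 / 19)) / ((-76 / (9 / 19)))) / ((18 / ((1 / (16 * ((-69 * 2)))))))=239 / 20192896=0.00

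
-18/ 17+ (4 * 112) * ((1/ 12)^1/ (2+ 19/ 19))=1742/ 153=11.39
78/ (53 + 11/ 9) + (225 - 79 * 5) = -41129/ 244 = -168.56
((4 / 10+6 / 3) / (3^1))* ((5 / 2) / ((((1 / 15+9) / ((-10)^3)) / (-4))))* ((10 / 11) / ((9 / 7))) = 350000 / 561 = 623.89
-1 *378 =-378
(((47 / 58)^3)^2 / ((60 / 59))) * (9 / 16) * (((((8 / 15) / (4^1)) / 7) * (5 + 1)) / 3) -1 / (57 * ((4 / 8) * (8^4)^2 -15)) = 304090593613013349011 / 50967105739882594483200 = 0.01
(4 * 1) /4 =1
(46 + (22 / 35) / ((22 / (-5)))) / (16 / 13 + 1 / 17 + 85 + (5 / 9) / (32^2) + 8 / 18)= 0.53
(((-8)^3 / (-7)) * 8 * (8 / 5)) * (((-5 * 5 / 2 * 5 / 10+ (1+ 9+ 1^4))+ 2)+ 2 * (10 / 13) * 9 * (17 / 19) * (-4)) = -346447872 / 8645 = -40074.94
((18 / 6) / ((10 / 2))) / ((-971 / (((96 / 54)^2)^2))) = -0.01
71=71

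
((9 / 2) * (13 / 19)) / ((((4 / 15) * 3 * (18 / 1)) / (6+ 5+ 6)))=1105 / 304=3.63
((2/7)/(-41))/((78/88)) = -88/11193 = -0.01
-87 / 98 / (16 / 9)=-783 / 1568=-0.50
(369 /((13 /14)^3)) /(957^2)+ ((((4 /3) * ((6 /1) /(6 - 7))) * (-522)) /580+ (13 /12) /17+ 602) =138936794654813 /228040295340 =609.26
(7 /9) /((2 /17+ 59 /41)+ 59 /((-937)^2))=0.50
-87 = -87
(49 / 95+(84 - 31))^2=25847056 / 9025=2863.94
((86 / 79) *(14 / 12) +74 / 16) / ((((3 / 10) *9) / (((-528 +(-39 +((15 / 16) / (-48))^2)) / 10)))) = -415324879999 / 3354918912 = -123.80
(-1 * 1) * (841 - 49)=-792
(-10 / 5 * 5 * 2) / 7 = -20 / 7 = -2.86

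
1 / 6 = 0.17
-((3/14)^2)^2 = -81/38416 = -0.00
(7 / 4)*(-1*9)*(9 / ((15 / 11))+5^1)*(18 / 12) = -5481 / 20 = -274.05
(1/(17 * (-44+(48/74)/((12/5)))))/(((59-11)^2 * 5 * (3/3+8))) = -37/2851822080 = -0.00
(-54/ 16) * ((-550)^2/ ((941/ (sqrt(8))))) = -2041875 * sqrt(2)/ 941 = -3068.70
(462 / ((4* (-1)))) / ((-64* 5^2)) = 231 / 3200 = 0.07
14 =14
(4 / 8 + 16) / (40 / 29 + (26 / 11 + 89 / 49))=515823 / 173794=2.97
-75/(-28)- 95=-2585/28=-92.32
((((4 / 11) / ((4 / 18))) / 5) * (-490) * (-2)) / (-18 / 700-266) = -1234800 / 1024199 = -1.21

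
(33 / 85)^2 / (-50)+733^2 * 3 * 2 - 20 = 1164566681411 / 361250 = 3223714.00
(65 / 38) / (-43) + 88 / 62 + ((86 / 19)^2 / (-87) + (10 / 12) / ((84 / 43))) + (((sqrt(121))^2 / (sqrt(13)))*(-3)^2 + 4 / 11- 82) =-6194482380511 / 77367501288 + 1089*sqrt(13) / 13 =221.97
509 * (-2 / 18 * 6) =-1018 / 3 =-339.33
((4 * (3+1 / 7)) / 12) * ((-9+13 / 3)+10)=352 / 63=5.59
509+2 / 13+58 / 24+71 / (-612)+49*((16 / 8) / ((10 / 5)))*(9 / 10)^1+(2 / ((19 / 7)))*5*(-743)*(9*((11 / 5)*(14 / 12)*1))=-23686512989 / 377910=-62677.66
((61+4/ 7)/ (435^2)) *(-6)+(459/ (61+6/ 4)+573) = 1281177613/ 2207625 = 580.34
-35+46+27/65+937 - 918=1977/65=30.42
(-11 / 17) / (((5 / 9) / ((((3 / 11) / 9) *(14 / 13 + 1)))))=-81 / 1105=-0.07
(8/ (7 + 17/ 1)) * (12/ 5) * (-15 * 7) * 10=-840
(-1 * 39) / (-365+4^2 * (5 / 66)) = 1287 / 12005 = 0.11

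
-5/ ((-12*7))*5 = 25/ 84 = 0.30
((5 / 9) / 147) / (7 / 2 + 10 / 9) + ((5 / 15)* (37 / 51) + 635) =395280374 / 622251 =635.24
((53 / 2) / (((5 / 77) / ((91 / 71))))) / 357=1.47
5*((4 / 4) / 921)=5 / 921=0.01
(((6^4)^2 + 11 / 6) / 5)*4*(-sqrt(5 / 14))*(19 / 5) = -3051441.48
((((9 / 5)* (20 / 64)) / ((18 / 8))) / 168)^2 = 1 / 451584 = 0.00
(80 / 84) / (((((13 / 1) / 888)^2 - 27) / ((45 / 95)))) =-47312640 / 2831639027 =-0.02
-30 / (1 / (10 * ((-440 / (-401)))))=-132000 / 401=-329.18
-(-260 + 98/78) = 10091/39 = 258.74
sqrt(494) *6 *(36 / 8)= 27 *sqrt(494)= 600.10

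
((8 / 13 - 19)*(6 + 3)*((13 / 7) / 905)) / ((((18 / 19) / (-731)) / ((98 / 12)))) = 23236297 / 10860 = 2139.62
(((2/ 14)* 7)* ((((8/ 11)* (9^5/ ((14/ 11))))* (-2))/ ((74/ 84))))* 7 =-19840464/ 37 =-536228.76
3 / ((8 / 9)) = 3.38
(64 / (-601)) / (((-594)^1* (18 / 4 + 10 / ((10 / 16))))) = 64 / 7318377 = 0.00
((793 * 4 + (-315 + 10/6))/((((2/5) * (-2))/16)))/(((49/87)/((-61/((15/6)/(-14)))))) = -242735104/7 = -34676443.43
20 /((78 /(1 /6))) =5 /117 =0.04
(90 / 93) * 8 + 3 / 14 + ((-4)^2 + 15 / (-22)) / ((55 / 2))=2235323 / 262570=8.51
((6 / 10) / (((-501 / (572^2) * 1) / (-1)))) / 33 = 29744 / 2505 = 11.87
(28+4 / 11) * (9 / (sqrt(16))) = 702 / 11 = 63.82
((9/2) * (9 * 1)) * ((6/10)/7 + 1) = 1539/35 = 43.97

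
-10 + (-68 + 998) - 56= 864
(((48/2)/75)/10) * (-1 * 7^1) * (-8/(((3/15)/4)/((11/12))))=32.85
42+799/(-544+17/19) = 24601/607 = 40.53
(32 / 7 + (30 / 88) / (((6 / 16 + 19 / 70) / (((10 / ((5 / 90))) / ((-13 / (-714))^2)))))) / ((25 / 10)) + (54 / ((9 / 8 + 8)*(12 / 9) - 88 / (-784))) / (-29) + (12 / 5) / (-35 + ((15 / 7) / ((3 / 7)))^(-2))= 64961402523812440 / 567138382811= 114542.42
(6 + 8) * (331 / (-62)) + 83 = 256 / 31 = 8.26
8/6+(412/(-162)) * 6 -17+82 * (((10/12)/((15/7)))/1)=26/27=0.96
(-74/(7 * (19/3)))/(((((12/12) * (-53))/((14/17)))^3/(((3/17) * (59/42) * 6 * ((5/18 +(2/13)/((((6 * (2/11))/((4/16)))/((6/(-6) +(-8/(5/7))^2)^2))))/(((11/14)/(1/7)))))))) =19531996512532/21115090641555625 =0.00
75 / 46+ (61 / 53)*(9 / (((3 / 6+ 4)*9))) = 41387 / 21942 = 1.89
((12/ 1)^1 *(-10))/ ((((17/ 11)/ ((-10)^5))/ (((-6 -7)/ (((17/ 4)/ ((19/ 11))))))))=-11856000000/ 289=-41024221.45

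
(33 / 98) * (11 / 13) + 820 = 1045043 / 1274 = 820.28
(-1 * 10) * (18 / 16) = -45 / 4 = -11.25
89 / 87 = 1.02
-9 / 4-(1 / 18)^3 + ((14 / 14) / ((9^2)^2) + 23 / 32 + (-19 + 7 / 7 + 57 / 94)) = -186745931 / 9867744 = -18.92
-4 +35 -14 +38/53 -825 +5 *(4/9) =-384014/477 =-805.06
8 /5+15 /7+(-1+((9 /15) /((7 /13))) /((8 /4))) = 33 /10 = 3.30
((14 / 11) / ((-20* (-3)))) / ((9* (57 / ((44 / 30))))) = 7 / 115425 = 0.00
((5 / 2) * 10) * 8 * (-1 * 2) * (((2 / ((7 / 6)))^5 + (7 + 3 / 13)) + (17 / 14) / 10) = -1936482020 / 218491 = -8862.98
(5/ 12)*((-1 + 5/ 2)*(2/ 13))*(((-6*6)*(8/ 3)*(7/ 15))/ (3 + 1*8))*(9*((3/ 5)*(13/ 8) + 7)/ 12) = -609/ 260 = -2.34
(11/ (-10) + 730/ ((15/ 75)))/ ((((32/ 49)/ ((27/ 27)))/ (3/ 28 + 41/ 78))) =58832431/ 16640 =3535.60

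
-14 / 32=-7 / 16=-0.44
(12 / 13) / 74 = 6 / 481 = 0.01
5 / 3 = 1.67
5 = 5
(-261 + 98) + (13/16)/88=-162.99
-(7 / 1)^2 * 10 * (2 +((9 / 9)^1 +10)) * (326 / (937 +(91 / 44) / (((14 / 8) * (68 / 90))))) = -776655880 / 351023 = -2212.55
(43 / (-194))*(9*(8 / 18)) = -86 / 97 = -0.89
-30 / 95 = -6 / 19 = -0.32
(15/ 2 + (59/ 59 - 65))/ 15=-113/ 30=-3.77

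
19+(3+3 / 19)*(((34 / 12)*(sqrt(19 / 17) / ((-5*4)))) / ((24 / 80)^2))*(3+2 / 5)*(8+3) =19 - 1870*sqrt(323) / 171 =-177.54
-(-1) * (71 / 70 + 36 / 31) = 4721 / 2170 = 2.18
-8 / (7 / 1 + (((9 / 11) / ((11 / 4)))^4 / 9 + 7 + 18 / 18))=-1714871048 / 3215569839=-0.53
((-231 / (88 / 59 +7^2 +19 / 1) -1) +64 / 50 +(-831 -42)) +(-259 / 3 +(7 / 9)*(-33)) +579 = -409.04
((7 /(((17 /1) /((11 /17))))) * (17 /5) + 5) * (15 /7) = 1506 /119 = 12.66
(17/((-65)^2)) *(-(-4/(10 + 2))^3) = 17/114075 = 0.00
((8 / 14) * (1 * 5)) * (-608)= -12160 / 7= -1737.14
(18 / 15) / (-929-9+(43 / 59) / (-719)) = -84842 / 66318235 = -0.00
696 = 696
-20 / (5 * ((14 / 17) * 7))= -0.69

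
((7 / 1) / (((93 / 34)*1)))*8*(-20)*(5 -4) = -38080 / 93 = -409.46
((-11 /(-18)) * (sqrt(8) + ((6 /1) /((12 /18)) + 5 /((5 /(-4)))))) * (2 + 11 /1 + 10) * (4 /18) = 506 * sqrt(2) /81 + 1265 /81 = 24.45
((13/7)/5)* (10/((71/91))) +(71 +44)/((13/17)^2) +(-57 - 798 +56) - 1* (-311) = -3438705/11999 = -286.58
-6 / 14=-3 / 7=-0.43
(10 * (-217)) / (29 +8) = -2170 / 37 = -58.65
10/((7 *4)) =5/14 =0.36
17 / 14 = 1.21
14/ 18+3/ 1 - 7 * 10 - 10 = -686/ 9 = -76.22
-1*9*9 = -81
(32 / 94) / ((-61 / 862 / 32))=-441344 / 2867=-153.94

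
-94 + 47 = -47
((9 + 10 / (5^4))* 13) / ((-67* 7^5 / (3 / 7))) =-897 / 20108375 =-0.00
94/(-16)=-47/8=-5.88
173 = 173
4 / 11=0.36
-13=-13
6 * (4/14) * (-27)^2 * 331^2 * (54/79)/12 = 4312978326/553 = 7799237.48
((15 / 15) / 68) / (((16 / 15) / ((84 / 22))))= 315 / 5984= 0.05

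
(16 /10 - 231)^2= 1315609 /25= 52624.36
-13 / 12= -1.08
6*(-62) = -372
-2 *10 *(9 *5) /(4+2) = -150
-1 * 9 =-9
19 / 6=3.17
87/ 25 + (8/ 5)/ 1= 127/ 25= 5.08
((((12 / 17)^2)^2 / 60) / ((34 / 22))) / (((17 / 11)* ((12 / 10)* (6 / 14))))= 81312 / 24137569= 0.00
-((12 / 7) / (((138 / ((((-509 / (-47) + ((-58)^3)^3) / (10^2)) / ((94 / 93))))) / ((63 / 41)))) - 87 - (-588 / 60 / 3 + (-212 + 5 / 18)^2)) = 1402709903686.41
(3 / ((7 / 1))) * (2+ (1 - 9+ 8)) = 6 / 7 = 0.86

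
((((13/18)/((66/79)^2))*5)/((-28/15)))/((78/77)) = -156025/57024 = -2.74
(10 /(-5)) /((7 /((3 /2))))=-3 /7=-0.43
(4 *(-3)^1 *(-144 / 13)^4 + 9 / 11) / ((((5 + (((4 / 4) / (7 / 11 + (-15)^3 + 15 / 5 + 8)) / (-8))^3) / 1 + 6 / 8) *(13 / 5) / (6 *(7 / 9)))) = -56392.51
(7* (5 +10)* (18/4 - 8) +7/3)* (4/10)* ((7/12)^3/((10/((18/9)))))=-5.80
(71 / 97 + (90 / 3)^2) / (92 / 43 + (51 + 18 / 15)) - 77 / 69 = 1208888458 / 78194319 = 15.46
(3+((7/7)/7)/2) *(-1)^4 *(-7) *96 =-2064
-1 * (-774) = 774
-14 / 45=-0.31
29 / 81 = 0.36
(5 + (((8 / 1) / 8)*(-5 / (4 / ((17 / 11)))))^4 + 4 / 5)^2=136676543918972281 / 351205590630400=389.16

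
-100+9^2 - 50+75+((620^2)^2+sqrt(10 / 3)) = sqrt(30) / 3+147763360006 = 147763360007.83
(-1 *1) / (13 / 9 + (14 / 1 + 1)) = -9 / 148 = -0.06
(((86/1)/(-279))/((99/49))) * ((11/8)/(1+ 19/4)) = -2107/57753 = -0.04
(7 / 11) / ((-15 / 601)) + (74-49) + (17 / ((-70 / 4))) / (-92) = -25843 / 53130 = -0.49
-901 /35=-25.74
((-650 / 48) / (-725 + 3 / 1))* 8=325 / 2166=0.15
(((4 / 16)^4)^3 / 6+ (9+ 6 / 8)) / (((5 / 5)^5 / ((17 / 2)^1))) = 16684941329 / 201326592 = 82.88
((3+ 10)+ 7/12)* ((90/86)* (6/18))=815/172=4.74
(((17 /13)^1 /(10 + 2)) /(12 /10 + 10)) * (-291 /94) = -8245 /273728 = -0.03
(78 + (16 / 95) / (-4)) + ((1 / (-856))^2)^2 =3976296550424671 / 51005694341120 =77.96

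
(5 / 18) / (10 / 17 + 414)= 85 / 126864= 0.00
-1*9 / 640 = -9 / 640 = -0.01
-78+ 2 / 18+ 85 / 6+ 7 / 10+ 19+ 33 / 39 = -25258 / 585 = -43.18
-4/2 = -2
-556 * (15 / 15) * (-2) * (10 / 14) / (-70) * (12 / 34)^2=-20016 / 14161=-1.41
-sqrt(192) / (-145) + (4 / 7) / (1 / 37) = 8 * sqrt(3) / 145 + 148 / 7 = 21.24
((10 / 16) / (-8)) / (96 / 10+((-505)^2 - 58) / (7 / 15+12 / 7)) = -5725 / 8567594688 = -0.00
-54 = -54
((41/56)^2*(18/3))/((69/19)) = 0.89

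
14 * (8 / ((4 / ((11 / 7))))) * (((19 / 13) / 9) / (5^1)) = 836 / 585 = 1.43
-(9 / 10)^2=-81 / 100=-0.81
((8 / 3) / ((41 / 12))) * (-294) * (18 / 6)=-28224 / 41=-688.39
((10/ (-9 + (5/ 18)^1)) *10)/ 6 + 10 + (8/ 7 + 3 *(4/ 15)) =55126/ 5495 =10.03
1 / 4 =0.25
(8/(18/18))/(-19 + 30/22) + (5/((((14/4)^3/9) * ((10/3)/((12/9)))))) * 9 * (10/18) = 54748/33271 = 1.65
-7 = -7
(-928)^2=861184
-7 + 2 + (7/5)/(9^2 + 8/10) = -4.98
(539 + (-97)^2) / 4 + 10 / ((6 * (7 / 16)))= 52307 / 21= 2490.81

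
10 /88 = 5 /44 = 0.11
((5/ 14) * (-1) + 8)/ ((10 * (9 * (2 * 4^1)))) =107/ 10080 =0.01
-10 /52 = -5 /26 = -0.19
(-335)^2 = 112225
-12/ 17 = -0.71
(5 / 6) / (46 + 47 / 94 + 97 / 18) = 15 / 934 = 0.02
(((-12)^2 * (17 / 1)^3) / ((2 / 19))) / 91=6720984 / 91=73856.97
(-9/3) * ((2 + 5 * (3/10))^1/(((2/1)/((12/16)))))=-3.94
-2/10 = -1/5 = -0.20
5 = 5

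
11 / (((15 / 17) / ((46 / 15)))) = 8602 / 225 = 38.23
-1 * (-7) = 7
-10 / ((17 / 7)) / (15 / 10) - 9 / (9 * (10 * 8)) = -11251 / 4080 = -2.76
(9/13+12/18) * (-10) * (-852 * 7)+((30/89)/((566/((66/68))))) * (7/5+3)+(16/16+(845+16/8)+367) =457909623022/5566327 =82264.23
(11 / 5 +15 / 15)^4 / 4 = 16384 / 625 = 26.21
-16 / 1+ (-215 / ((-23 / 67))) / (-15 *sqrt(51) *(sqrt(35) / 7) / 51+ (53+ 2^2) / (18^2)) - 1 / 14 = -840099600 *sqrt(1785) / 99613943 - 71658531135 / 1394595202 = -407.69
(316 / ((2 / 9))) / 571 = 2.49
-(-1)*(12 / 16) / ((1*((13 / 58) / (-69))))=-6003 / 26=-230.88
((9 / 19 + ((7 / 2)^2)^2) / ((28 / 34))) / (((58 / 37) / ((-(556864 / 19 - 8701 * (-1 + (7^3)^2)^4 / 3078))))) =661118738822316853864910971 / 10469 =63150132660456285592216.16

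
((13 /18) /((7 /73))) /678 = 949 /85428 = 0.01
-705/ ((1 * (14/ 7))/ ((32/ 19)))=-11280/ 19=-593.68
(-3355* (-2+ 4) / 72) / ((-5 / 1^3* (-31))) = -671 / 1116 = -0.60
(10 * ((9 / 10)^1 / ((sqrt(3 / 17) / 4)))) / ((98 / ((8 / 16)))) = 3 * sqrt(51) / 49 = 0.44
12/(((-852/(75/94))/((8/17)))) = -300/56729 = -0.01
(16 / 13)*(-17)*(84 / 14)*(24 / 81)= -4352 / 117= -37.20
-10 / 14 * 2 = -10 / 7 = -1.43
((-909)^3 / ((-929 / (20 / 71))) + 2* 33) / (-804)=-2504356979 / 8838506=-283.35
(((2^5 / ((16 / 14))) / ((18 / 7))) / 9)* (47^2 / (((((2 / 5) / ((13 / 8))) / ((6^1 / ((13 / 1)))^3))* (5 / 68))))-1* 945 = 6881273 / 507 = 13572.53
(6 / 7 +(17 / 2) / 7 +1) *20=430 / 7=61.43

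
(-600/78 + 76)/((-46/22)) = -9768/299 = -32.67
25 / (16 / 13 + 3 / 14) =4550 / 263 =17.30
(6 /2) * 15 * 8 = 360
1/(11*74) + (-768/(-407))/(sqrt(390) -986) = -271345/395525042 -384*sqrt(390)/197762521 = -0.00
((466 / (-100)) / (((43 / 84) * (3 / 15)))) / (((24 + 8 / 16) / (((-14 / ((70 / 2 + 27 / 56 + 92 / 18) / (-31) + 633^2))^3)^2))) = -43748253785182695964727111275511808 / 12942788253471544507631173131020345845467126208853111423051135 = -0.00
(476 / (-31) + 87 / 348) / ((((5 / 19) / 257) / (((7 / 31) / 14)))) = -9145859 / 38440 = -237.93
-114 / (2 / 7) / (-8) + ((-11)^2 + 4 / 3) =4133 / 24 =172.21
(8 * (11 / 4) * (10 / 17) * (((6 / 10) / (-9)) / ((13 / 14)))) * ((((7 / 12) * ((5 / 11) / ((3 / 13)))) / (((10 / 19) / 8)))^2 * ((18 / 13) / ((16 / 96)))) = -3962336 / 1683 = -2354.33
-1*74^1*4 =-296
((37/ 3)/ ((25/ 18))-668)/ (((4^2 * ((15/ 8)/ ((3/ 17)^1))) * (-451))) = 749/ 87125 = 0.01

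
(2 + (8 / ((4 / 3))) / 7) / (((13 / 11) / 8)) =1760 / 91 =19.34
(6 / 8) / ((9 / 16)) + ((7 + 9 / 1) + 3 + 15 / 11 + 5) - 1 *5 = 716 / 33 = 21.70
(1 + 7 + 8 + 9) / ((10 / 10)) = 25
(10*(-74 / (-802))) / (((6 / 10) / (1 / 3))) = 1850 / 3609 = 0.51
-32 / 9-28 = -284 / 9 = -31.56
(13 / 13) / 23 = 1 / 23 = 0.04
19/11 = 1.73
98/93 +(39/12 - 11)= -2491/372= -6.70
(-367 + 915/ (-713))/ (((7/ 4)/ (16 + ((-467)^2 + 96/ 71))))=-16265155579544/ 354361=-45899959.59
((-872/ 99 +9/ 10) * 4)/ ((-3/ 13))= 203554/ 1485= 137.07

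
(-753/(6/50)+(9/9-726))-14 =-7014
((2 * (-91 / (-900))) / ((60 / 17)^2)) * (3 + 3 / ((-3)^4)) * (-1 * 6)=-1078259 / 3645000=-0.30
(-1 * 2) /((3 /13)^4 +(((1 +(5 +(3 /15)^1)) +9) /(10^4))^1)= -714025000 /1555159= -459.13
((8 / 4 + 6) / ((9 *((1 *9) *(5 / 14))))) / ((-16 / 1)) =-7 / 405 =-0.02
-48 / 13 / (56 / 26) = -1.71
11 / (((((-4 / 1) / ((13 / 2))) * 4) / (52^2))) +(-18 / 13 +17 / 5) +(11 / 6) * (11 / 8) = -37686367 / 3120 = -12078.96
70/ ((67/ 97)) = 6790/ 67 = 101.34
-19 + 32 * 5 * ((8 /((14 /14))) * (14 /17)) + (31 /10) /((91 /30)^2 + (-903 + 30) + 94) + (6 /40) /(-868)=6827232427481 /6595636880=1035.11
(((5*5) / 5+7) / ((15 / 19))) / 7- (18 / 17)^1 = 662 / 595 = 1.11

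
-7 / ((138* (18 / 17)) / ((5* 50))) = -14875 / 1242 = -11.98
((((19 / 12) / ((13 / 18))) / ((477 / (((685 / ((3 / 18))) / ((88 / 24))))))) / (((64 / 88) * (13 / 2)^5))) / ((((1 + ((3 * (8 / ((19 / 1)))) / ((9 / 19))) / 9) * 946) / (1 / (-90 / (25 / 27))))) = -0.00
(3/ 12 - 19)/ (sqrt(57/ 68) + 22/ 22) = -1275/ 11 + 75* sqrt(969)/ 22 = -9.79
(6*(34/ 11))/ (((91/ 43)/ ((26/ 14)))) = 8772/ 539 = 16.27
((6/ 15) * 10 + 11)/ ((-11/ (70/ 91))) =-150/ 143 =-1.05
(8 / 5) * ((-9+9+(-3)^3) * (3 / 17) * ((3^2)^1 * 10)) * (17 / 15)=-3888 / 5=-777.60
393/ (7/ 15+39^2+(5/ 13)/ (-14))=1072890/ 4153529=0.26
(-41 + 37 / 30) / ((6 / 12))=-1193 / 15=-79.53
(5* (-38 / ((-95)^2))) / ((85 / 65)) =-26 / 1615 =-0.02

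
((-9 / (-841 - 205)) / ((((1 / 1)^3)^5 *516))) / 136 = 3 / 24468032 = 0.00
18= 18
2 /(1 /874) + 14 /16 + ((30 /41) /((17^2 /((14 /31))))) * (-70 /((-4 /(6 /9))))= 5139199329 /2938552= 1748.89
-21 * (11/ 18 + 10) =-1337/ 6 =-222.83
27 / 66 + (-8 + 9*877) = 173479 / 22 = 7885.41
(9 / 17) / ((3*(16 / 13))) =39 / 272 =0.14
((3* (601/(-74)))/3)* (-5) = 3005/74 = 40.61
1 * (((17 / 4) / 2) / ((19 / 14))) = 1.57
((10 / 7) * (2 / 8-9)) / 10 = -5 / 4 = -1.25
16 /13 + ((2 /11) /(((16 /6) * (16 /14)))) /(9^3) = 1368667 /1111968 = 1.23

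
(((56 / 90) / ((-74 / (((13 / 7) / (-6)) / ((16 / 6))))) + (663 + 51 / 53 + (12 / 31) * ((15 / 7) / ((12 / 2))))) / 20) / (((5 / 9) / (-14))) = -101735911913 / 121582000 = -836.77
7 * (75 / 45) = 35 / 3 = 11.67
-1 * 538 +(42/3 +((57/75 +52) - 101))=-14306/25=-572.24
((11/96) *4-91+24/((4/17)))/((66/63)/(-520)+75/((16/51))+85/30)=250250/5282961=0.05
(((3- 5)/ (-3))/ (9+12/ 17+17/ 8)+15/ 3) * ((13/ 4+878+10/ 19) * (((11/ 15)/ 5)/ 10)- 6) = 1928958431/ 55027800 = 35.05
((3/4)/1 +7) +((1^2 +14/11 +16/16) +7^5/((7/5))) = 12016.02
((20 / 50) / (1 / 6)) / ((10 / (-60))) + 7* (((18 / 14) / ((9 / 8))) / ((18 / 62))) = 592 / 45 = 13.16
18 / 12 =1.50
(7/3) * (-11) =-77/3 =-25.67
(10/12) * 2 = 5/3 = 1.67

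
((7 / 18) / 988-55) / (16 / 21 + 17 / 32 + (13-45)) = 27387164 / 15290535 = 1.79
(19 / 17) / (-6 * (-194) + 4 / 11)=209 / 217736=0.00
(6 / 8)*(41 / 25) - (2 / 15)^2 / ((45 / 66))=16253 / 13500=1.20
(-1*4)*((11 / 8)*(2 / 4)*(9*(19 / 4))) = -1881 / 16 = -117.56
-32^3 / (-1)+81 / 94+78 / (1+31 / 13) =16953416 / 517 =32791.91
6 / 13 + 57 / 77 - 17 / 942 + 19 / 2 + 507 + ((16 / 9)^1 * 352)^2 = 4991519485220 / 12729717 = 392115.51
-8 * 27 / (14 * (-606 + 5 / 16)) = 1728 / 67837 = 0.03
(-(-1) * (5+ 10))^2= 225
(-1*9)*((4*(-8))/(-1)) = -288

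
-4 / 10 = -2 / 5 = -0.40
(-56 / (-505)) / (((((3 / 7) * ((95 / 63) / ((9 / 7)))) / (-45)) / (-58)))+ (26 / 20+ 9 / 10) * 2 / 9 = 9953170 / 17271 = 576.29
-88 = -88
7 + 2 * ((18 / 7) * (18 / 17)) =1481 / 119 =12.45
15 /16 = 0.94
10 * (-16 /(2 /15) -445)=-5650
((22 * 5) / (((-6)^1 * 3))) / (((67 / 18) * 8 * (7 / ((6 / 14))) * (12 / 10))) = -0.01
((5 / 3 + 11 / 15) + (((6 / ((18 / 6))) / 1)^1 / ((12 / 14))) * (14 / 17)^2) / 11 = 17264 / 47685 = 0.36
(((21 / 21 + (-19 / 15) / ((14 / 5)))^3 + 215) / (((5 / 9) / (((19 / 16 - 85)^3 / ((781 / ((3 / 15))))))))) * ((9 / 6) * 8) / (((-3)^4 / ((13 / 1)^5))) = -176212214133564941631 / 54862438400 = -3211891765.52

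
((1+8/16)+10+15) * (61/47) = 3233/94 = 34.39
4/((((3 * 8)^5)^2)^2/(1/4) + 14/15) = 30/120599661535218110211324641287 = 0.00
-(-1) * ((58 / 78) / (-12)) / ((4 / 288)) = -58 / 13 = -4.46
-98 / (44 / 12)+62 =35.27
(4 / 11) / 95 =4 / 1045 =0.00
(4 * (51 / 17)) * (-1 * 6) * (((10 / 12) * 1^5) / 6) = -10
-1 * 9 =-9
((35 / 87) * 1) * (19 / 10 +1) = 7 / 6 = 1.17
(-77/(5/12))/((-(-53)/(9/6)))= -1386/265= -5.23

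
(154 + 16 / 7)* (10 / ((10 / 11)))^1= 12034 / 7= 1719.14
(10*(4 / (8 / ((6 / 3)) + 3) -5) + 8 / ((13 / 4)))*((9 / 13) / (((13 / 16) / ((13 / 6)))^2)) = -243584 / 1183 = -205.90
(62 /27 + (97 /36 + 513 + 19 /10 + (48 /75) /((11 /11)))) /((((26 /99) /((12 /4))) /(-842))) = -6508560223 /1300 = -5006584.79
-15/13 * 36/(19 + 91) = -54/143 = -0.38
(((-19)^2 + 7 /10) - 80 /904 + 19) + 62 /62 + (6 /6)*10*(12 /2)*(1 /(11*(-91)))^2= 432083941021 /1132261130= 381.61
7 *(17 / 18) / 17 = 0.39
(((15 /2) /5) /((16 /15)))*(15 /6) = 225 /64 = 3.52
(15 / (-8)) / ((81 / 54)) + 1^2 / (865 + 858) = -8611 / 6892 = -1.25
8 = 8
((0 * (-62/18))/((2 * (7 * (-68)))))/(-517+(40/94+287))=0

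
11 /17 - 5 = -74 /17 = -4.35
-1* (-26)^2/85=-676/85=-7.95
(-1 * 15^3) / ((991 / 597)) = -2014875 / 991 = -2033.17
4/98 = 2/49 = 0.04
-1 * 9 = -9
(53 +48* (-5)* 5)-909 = -2056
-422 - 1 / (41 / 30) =-422.73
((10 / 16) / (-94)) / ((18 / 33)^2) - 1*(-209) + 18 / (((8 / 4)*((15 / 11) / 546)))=516070511 / 135360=3812.58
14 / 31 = 0.45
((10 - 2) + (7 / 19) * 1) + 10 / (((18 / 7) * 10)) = 2995 / 342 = 8.76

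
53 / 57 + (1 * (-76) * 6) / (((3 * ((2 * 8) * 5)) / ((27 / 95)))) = 1111 / 2850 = 0.39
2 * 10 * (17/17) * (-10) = -200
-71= -71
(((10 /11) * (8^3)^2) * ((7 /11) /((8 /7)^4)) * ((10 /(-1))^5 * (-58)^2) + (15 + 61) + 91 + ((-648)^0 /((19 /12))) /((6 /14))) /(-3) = 68751117567612679 /6897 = 9968264110136.68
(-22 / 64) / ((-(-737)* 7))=-1 / 15008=-0.00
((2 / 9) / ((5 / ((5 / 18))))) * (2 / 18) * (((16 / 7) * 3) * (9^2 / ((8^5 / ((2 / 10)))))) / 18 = 1 / 3870720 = 0.00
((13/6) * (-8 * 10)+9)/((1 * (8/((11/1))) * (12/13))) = -70499/288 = -244.79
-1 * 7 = -7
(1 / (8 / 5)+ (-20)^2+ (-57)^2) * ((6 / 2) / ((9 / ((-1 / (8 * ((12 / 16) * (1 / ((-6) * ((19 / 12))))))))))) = 554743 / 288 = 1926.19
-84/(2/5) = -210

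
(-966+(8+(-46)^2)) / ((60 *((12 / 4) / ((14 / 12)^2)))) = 9457 / 1080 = 8.76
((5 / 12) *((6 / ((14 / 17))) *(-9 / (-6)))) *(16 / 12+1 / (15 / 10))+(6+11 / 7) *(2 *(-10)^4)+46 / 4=4240577 / 28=151449.18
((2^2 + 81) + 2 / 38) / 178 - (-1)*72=122560 / 1691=72.48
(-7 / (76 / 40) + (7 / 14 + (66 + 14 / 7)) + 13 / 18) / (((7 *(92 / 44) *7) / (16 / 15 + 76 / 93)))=5142412 / 4267305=1.21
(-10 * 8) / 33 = -80 / 33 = -2.42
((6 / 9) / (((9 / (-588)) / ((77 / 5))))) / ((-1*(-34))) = -15092 / 765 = -19.73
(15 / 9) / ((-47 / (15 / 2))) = -25 / 94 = -0.27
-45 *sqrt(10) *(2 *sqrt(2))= -180 *sqrt(5)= -402.49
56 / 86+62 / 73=1.50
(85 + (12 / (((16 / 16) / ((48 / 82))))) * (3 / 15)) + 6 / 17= 302351 / 3485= 86.76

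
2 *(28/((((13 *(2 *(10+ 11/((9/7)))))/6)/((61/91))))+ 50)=2835476/28223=100.47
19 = 19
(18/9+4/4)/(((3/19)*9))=19/9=2.11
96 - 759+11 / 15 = -9934 / 15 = -662.27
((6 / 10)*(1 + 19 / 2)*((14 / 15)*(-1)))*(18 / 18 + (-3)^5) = 35574 / 25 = 1422.96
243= 243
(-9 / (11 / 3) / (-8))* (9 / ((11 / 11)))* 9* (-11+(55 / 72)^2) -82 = -174527 / 512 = -340.87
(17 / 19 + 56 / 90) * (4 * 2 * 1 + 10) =2594 / 95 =27.31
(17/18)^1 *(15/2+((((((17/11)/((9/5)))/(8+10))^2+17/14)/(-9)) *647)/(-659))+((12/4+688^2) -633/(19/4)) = 21336905239714048063/45088674628536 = 473220.95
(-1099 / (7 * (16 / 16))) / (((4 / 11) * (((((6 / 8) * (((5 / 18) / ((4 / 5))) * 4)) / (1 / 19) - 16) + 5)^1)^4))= -143244288 / 1982119441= -0.07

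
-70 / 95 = -14 / 19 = -0.74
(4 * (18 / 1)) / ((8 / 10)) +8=98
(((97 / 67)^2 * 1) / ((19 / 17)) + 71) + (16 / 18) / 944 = 6601067359 / 90579042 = 72.88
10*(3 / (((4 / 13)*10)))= 39 / 4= 9.75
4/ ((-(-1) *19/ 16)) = 64/ 19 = 3.37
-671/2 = -335.50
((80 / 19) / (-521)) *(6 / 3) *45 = -7200 / 9899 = -0.73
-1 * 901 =-901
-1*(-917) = 917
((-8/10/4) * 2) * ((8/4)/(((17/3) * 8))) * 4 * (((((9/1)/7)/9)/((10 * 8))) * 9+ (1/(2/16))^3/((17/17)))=-36.14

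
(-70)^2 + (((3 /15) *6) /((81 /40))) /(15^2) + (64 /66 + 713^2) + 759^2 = 72795878726 /66825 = 1089350.97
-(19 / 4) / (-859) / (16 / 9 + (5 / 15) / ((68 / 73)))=2907 / 1122713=0.00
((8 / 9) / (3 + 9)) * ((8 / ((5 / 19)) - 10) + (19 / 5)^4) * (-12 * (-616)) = 705053888 / 5625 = 125342.91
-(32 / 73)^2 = -1024 / 5329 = -0.19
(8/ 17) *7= 3.29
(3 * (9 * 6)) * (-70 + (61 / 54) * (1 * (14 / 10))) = -11083.80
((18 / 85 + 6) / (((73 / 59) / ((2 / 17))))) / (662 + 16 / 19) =197296 / 221413015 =0.00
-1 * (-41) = 41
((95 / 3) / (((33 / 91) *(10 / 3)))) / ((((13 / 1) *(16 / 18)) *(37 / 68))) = 6783 / 1628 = 4.17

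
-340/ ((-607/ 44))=14960/ 607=24.65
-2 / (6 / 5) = -5 / 3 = -1.67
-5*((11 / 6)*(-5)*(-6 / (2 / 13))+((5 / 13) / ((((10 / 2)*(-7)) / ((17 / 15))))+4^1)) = -986861 / 546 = -1807.44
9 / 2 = 4.50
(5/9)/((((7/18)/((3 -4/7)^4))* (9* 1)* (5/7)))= 167042/21609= 7.73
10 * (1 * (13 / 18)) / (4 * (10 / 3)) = 13 / 24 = 0.54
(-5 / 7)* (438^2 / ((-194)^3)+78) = -711645135 / 12777422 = -55.70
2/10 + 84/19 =439/95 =4.62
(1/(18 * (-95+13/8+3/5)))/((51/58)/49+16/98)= -11368/3440097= -0.00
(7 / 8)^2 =49 / 64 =0.77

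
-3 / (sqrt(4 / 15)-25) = 0.12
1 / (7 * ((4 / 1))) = 1 / 28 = 0.04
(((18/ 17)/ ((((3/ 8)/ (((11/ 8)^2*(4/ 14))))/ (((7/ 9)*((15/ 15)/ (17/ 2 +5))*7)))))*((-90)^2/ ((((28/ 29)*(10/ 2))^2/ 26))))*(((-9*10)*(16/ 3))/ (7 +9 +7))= -317494320/ 2737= -116000.85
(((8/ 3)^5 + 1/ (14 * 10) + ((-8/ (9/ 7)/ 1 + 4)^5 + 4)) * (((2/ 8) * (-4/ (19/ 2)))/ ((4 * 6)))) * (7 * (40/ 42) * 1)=-699893849/ 282726612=-2.48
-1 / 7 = -0.14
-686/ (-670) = 343/ 335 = 1.02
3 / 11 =0.27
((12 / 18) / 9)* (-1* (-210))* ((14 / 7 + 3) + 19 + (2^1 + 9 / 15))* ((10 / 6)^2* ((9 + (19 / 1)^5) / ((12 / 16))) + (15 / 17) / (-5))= 15675744224756 / 4131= 3794660911.34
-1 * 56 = -56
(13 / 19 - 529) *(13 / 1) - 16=-130798 / 19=-6884.11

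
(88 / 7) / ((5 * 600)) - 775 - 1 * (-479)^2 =-604316989 / 2625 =-230216.00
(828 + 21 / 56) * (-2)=-6627 / 4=-1656.75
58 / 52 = 29 / 26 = 1.12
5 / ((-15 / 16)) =-16 / 3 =-5.33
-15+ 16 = 1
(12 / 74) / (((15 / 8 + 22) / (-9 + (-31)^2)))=45696 / 7067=6.47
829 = 829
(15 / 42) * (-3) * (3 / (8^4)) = -0.00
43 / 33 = 1.30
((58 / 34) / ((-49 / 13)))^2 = 142129 / 693889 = 0.20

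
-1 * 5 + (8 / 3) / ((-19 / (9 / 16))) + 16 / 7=-743 / 266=-2.79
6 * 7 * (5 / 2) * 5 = 525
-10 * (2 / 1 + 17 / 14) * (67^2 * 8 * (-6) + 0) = 48481200 / 7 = 6925885.71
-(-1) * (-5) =-5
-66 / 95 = -0.69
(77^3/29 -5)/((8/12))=684582/29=23606.28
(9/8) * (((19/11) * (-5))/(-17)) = 855/1496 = 0.57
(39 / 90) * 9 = 39 / 10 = 3.90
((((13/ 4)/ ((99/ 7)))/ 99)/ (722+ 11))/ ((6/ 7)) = 0.00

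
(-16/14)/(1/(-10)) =80/7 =11.43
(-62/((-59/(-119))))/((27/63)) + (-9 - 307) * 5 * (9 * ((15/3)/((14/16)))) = -81548.93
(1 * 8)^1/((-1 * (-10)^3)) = 1/125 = 0.01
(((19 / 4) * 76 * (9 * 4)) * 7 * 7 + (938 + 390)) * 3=1914396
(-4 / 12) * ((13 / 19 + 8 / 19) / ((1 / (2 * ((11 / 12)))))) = -77 / 114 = -0.68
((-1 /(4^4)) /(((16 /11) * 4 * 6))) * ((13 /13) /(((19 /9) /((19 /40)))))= -33 /1310720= -0.00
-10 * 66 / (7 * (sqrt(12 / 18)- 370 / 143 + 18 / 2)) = -37091340 / 2481769 + 13496340 * sqrt(6) / 17372383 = -13.04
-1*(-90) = 90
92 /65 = 1.42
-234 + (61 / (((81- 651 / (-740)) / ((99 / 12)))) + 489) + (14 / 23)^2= 2794100342 / 10684213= 261.52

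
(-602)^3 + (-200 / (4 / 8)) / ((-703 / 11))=-153371542824 / 703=-218167201.74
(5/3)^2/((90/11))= 55/162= 0.34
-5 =-5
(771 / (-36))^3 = -16974593 / 1728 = -9823.26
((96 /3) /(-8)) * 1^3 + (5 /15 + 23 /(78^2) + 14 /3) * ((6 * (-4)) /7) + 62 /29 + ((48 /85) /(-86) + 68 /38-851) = -886511183243 /1021049835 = -868.23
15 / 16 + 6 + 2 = 143 / 16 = 8.94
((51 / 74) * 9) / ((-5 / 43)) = -19737 / 370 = -53.34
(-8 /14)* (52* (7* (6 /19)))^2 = -2725632 /361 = -7550.23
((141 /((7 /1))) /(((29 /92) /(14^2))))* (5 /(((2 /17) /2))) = 30873360 /29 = 1064598.62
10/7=1.43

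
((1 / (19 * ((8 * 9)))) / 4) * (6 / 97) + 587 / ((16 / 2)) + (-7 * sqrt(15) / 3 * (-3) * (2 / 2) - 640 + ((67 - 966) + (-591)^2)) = 7 * sqrt(15) + 30769139335 / 88464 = 347842.49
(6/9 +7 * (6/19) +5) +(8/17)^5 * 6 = 648722449/80931849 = 8.02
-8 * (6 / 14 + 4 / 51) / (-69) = 1448 / 24633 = 0.06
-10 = -10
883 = 883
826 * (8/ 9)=6608/ 9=734.22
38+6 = 44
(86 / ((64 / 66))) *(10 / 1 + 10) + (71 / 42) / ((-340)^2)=8611911071 / 4855200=1773.75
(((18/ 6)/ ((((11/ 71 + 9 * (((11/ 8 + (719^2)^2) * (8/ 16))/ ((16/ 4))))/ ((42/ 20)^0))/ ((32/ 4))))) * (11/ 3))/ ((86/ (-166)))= -33189376/ 58745534858656655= -0.00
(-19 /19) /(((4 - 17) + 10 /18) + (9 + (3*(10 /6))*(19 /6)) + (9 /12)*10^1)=-9 /179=-0.05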